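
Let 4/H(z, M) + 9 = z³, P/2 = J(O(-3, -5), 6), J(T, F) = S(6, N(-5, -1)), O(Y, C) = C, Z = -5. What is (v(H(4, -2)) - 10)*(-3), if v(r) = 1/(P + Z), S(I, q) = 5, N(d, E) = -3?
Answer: 147/5 ≈ 29.400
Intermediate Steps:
J(T, F) = 5
P = 10 (P = 2*5 = 10)
H(z, M) = 4/(-9 + z³)
v(r) = ⅕ (v(r) = 1/(10 - 5) = 1/5 = ⅕)
(v(H(4, -2)) - 10)*(-3) = (⅕ - 10)*(-3) = -49/5*(-3) = 147/5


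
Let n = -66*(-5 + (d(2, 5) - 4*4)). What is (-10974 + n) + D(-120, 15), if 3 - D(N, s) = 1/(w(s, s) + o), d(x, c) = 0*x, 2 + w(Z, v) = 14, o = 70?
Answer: -785971/82 ≈ -9585.0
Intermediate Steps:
w(Z, v) = 12 (w(Z, v) = -2 + 14 = 12)
d(x, c) = 0
D(N, s) = 245/82 (D(N, s) = 3 - 1/(12 + 70) = 3 - 1/82 = 245/82)
n = 1386 (n = -66*(-5 + (0 - 4*4)) = -66*(-5 + (0 - 16)) = -66*(-5 - 16) = -66*(-21) = 1386)
(-10974 + n) + D(-120, 15) = (-10974 + 1386) + 245/82 = -9588 + 245/82 = -785971/82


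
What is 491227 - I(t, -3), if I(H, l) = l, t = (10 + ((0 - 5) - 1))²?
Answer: 491230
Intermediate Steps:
t = 16 (t = (10 + (-5 - 1))² = (10 - 6)² = 4² = 16)
491227 - I(t, -3) = 491227 - 1*(-3) = 491227 + 3 = 491230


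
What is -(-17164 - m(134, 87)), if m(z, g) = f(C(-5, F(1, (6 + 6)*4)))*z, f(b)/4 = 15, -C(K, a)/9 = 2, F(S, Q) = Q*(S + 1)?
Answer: 25204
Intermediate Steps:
F(S, Q) = Q*(1 + S)
C(K, a) = -18 (C(K, a) = -9*2 = -18)
f(b) = 60 (f(b) = 4*15 = 60)
m(z, g) = 60*z
-(-17164 - m(134, 87)) = -(-17164 - 60*134) = -(-17164 - 1*8040) = -(-17164 - 8040) = -1*(-25204) = 25204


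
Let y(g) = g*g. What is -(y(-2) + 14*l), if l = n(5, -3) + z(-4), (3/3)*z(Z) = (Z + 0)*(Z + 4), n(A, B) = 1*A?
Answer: -74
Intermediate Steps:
y(g) = g²
n(A, B) = A
z(Z) = Z*(4 + Z) (z(Z) = (Z + 0)*(Z + 4) = Z*(4 + Z))
l = 5 (l = 5 - 4*(4 - 4) = 5 - 4*0 = 5 + 0 = 5)
-(y(-2) + 14*l) = -((-2)² + 14*5) = -(4 + 70) = -1*74 = -74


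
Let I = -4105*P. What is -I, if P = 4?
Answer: 16420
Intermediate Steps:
I = -16420 (I = -4105*4 = -16420)
-I = -1*(-16420) = 16420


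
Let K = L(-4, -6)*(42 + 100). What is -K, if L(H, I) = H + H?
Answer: 1136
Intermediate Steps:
L(H, I) = 2*H
K = -1136 (K = (2*(-4))*(42 + 100) = -8*142 = -1136)
-K = -1*(-1136) = 1136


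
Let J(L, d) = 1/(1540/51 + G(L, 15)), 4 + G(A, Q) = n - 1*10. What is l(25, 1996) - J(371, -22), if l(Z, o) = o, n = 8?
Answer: 2463013/1234 ≈ 1996.0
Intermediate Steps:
G(A, Q) = -6 (G(A, Q) = -4 + (8 - 1*10) = -4 + (8 - 10) = -4 - 2 = -6)
J(L, d) = 51/1234 (J(L, d) = 1/(1540/51 - 6) = 1/(1234/51) = 51/1234)
l(25, 1996) - J(371, -22) = 1996 - 1*51/1234 = 1996 - 51/1234 = 2463013/1234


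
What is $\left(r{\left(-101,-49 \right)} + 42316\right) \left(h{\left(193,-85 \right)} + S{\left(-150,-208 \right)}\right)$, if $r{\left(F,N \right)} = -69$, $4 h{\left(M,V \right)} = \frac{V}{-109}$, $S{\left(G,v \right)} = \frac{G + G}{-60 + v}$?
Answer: $\frac{1622073565}{29212} \approx 55528.0$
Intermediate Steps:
$S{\left(G,v \right)} = \frac{2 G}{-60 + v}$
$h{\left(M,V \right)} = - \frac{V}{436}$ ($h{\left(M,V \right)} = \frac{V \frac{1}{-109}}{4} = \frac{V \left(- \frac{1}{109}\right)}{4} = \frac{\left(- \frac{1}{109}\right) V}{4} = - \frac{V}{436}$)
$\left(r{\left(-101,-49 \right)} + 42316\right) \left(h{\left(193,-85 \right)} + S{\left(-150,-208 \right)}\right) = \left(-69 + 42316\right) \left(\left(- \frac{1}{436}\right) \left(-85\right) + 2 \left(-150\right) \frac{1}{-60 - 208}\right) = 42247 \left(\frac{85}{436} + 2 \left(-150\right) \frac{1}{-268}\right) = 42247 \left(\frac{85}{436} + 2 \left(-150\right) \left(- \frac{1}{268}\right)\right) = 42247 \left(\frac{85}{436} + \frac{75}{67}\right) = 42247 \cdot \frac{38395}{29212} = \frac{1622073565}{29212}$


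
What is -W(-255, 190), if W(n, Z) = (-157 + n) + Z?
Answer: 222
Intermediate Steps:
W(n, Z) = -157 + Z + n
-W(-255, 190) = -(-157 + 190 - 255) = -1*(-222) = 222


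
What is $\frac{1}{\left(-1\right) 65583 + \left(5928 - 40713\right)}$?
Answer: $- \frac{1}{100368} \approx -9.9633 \cdot 10^{-6}$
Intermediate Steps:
$\frac{1}{\left(-1\right) 65583 + \left(5928 - 40713\right)} = \frac{1}{-65583 - 34785} = \frac{1}{-100368} = - \frac{1}{100368}$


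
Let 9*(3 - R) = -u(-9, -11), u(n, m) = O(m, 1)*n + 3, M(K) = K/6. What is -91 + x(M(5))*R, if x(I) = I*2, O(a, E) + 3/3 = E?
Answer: -769/9 ≈ -85.444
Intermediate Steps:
M(K) = K/6 (M(K) = K*(⅙) = K/6)
O(a, E) = -1 + E
u(n, m) = 3 (u(n, m) = (-1 + 1)*n + 3 = 0*n + 3 = 0 + 3 = 3)
x(I) = 2*I
R = 10/3 (R = 3 - (-1)*3/9 = 3 - ⅑*(-3) = 3 + ⅓ = 10/3 ≈ 3.3333)
-91 + x(M(5))*R = -91 + (2*((⅙)*5))*(10/3) = -91 + (2*(⅚))*(10/3) = -91 + (5/3)*(10/3) = -91 + 50/9 = -769/9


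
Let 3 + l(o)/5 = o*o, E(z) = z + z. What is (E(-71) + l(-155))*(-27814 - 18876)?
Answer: -5601305920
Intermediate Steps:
E(z) = 2*z
l(o) = -15 + 5*o**2 (l(o) = -15 + 5*(o*o) = -15 + 5*o**2)
(E(-71) + l(-155))*(-27814 - 18876) = (2*(-71) + (-15 + 5*(-155)**2))*(-27814 - 18876) = (-142 + (-15 + 5*24025))*(-46690) = (-142 + (-15 + 120125))*(-46690) = (-142 + 120110)*(-46690) = 119968*(-46690) = -5601305920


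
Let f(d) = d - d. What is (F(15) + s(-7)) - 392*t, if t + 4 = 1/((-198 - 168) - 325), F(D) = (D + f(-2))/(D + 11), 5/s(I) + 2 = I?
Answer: 253631375/161694 ≈ 1568.6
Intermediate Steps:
f(d) = 0
s(I) = 5/(-2 + I)
F(D) = D/(11 + D) (F(D) = (D + 0)/(D + 11) = D/(11 + D))
t = -2765/691 (t = -4 + 1/((-198 - 168) - 325) = -4 + 1/(-366 - 325) = -4 + 1/(-691) = -4 - 1/691 = -2765/691 ≈ -4.0014)
(F(15) + s(-7)) - 392*t = (15/(11 + 15) + 5/(-2 - 7)) - 392*(-2765/691) = (15/26 + 5/(-9)) + 1083880/691 = (15*(1/26) + 5*(-⅑)) + 1083880/691 = (15/26 - 5/9) + 1083880/691 = 5/234 + 1083880/691 = 253631375/161694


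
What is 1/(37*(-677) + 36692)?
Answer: 1/11643 ≈ 8.5889e-5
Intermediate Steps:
1/(37*(-677) + 36692) = 1/(-25049 + 36692) = 1/11643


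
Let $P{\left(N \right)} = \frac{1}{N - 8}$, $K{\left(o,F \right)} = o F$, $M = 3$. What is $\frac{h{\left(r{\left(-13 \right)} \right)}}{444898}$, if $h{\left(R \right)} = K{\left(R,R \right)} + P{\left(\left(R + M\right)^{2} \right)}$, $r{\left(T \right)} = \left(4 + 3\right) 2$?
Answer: $\frac{55077}{125016338} \approx 0.00044056$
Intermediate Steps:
$K{\left(o,F \right)} = F o$
$r{\left(T \right)} = 14$ ($r{\left(T \right)} = 7 \cdot 2 = 14$)
$P{\left(N \right)} = \frac{1}{-8 + N}$
$h{\left(R \right)} = R^{2} + \frac{1}{-8 + \left(3 + R\right)^{2}}$ ($h{\left(R \right)} = R R + \frac{1}{-8 + \left(R + 3\right)^{2}} = R^{2} + \frac{1}{-8 + \left(3 + R\right)^{2}}$)
$\frac{h{\left(r{\left(-13 \right)} \right)}}{444898} = \frac{\frac{1}{-8 + \left(3 + 14\right)^{2}} \left(1 + 14^{2} \left(-8 + \left(3 + 14\right)^{2}\right)\right)}{444898} = \frac{1 + 196 \left(-8 + 17^{2}\right)}{-8 + 17^{2}} \cdot \frac{1}{444898} = \frac{1 + 196 \left(-8 + 289\right)}{-8 + 289} \cdot \frac{1}{444898} = \frac{1 + 196 \cdot 281}{281} \cdot \frac{1}{444898} = \frac{1 + 55076}{281} \cdot \frac{1}{444898} = \frac{1}{281} \cdot 55077 \cdot \frac{1}{444898} = \frac{55077}{281} \cdot \frac{1}{444898} = \frac{55077}{125016338}$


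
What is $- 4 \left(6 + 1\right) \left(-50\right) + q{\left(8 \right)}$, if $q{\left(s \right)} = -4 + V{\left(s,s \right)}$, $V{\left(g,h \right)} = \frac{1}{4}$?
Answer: $\frac{5585}{4} \approx 1396.3$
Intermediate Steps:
$V{\left(g,h \right)} = \frac{1}{4}$
$q{\left(s \right)} = - \frac{15}{4}$ ($q{\left(s \right)} = -4 + \frac{1}{4} = - \frac{15}{4}$)
$- 4 \left(6 + 1\right) \left(-50\right) + q{\left(8 \right)} = - 4 \left(6 + 1\right) \left(-50\right) - \frac{15}{4} = \left(-4\right) 7 \left(-50\right) - \frac{15}{4} = \left(-28\right) \left(-50\right) - \frac{15}{4} = 1400 - \frac{15}{4} = \frac{5585}{4}$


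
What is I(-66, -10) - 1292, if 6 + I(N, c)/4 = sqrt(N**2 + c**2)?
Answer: -1316 + 8*sqrt(1114) ≈ -1049.0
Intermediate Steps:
I(N, c) = -24 + 4*sqrt(N**2 + c**2)
I(-66, -10) - 1292 = (-24 + 4*sqrt((-66)**2 + (-10)**2)) - 1292 = (-24 + 4*sqrt(4356 + 100)) - 1292 = (-24 + 4*sqrt(4456)) - 1292 = (-24 + 4*(2*sqrt(1114))) - 1292 = (-24 + 8*sqrt(1114)) - 1292 = -1316 + 8*sqrt(1114)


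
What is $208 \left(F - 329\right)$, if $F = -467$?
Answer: $-165568$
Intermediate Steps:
$208 \left(F - 329\right) = 208 \left(-467 - 329\right) = 208 \left(-796\right) = -165568$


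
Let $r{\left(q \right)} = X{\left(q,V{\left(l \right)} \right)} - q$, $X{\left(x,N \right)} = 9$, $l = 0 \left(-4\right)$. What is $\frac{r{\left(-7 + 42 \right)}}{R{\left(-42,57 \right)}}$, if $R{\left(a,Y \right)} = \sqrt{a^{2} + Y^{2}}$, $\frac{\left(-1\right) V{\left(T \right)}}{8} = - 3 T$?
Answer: $- \frac{26 \sqrt{557}}{1671} \approx -0.36722$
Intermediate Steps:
$l = 0$
$V{\left(T \right)} = 24 T$ ($V{\left(T \right)} = - 8 \left(- 3 T\right) = 24 T$)
$R{\left(a,Y \right)} = \sqrt{Y^{2} + a^{2}}$
$r{\left(q \right)} = 9 - q$
$\frac{r{\left(-7 + 42 \right)}}{R{\left(-42,57 \right)}} = \frac{9 - \left(-7 + 42\right)}{\sqrt{57^{2} + \left(-42\right)^{2}}} = \frac{9 - 35}{\sqrt{3249 + 1764}} = \frac{9 - 35}{\sqrt{5013}} = - \frac{26}{3 \sqrt{557}} = - 26 \frac{\sqrt{557}}{1671} = - \frac{26 \sqrt{557}}{1671}$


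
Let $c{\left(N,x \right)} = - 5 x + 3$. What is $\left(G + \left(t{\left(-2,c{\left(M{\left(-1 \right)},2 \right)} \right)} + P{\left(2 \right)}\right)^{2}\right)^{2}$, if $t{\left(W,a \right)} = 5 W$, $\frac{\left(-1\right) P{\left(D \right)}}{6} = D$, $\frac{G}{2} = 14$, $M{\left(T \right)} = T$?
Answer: $262144$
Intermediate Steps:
$c{\left(N,x \right)} = 3 - 5 x$
$G = 28$ ($G = 2 \cdot 14 = 28$)
$P{\left(D \right)} = - 6 D$
$\left(G + \left(t{\left(-2,c{\left(M{\left(-1 \right)},2 \right)} \right)} + P{\left(2 \right)}\right)^{2}\right)^{2} = \left(28 + \left(5 \left(-2\right) - 12\right)^{2}\right)^{2} = \left(28 + \left(-10 - 12\right)^{2}\right)^{2} = \left(28 + \left(-22\right)^{2}\right)^{2} = \left(28 + 484\right)^{2} = 512^{2} = 262144$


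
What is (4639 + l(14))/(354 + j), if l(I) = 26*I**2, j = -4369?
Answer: -177/73 ≈ -2.4247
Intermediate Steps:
(4639 + l(14))/(354 + j) = (4639 + 26*14**2)/(354 - 4369) = (4639 + 26*196)/(-4015) = (4639 + 5096)*(-1/4015) = 9735*(-1/4015) = -177/73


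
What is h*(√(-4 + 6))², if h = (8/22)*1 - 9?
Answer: -190/11 ≈ -17.273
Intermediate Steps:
h = -95/11 (h = (8*(1/22))*1 - 9 = (4/11)*1 - 9 = 4/11 - 9 = -95/11 ≈ -8.6364)
h*(√(-4 + 6))² = -95*(√(-4 + 6))²/11 = -95*(√2)²/11 = -95/11*2 = -190/11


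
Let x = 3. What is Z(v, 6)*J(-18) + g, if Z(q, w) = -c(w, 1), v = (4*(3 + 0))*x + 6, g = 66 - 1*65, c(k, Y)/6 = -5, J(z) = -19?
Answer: -569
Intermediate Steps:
c(k, Y) = -30 (c(k, Y) = 6*(-5) = -30)
g = 1 (g = 66 - 65 = 1)
v = 42 (v = (4*(3 + 0))*3 + 6 = (4*3)*3 + 6 = 12*3 + 6 = 36 + 6 = 42)
Z(q, w) = 30 (Z(q, w) = -1*(-30) = 30)
Z(v, 6)*J(-18) + g = 30*(-19) + 1 = -570 + 1 = -569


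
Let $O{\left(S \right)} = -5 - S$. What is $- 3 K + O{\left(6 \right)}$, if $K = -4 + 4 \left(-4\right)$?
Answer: $49$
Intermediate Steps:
$K = -20$ ($K = -4 - 16 = -20$)
$- 3 K + O{\left(6 \right)} = \left(-3\right) \left(-20\right) - 11 = 60 - 11 = 49$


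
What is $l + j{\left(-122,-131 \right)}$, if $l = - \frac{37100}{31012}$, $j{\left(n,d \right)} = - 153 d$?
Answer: $\frac{155384104}{7753} \approx 20042.0$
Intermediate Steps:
$l = - \frac{9275}{7753}$ ($l = \left(-37100\right) \frac{1}{31012} = - \frac{9275}{7753} \approx -1.1963$)
$l + j{\left(-122,-131 \right)} = - \frac{9275}{7753} - -20043 = - \frac{9275}{7753} + 20043 = \frac{155384104}{7753}$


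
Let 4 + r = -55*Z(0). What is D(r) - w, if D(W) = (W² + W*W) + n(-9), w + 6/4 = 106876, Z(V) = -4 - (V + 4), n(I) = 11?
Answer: 546657/2 ≈ 2.7333e+5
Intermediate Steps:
Z(V) = -8 - V (Z(V) = -4 - (4 + V) = -4 + (-4 - V) = -8 - V)
w = 213749/2 (w = -3/2 + 106876 = 213749/2 ≈ 1.0687e+5)
r = 436 (r = -4 - 55*(-8 - 1*0) = -4 - 55*(-8 + 0) = -4 - 55*(-8) = -4 + 440 = 436)
D(W) = 11 + 2*W² (D(W) = (W² + W*W) + 11 = (W² + W²) + 11 = 2*W² + 11 = 11 + 2*W²)
D(r) - w = (11 + 2*436²) - 1*213749/2 = (11 + 2*190096) - 213749/2 = (11 + 380192) - 213749/2 = 380203 - 213749/2 = 546657/2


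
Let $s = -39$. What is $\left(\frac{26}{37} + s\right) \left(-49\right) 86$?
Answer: $\frac{5971238}{37} \approx 1.6138 \cdot 10^{5}$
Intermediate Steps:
$\left(\frac{26}{37} + s\right) \left(-49\right) 86 = \left(\frac{26}{37} - 39\right) \left(-49\right) 86 = \left(- \frac{1417}{37}\right) \left(-49\right) 86 = \frac{69433}{37} \cdot 86 = \frac{5971238}{37}$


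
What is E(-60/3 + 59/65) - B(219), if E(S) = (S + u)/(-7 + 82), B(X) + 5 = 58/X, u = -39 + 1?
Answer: 1414222/355875 ≈ 3.9739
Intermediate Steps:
u = -38
B(X) = -5 + 58/X
E(S) = -38/75 + S/75 (E(S) = (S - 38)/(-7 + 82) = (-38 + S)/75 = (-38 + S)*(1/75) = -38/75 + S/75)
E(-60/3 + 59/65) - B(219) = (-38/75 + (-60/3 + 59/65)/75) - (-5 + 58/219) = (-38/75 + (-60*⅓ + 59*(1/65))/75) - (-5 + 58*(1/219)) = (-38/75 + (-20 + 59/65)/75) - (-5 + 58/219) = (-38/75 + (1/75)*(-1241/65)) - 1*(-1037/219) = (-38/75 - 1241/4875) + 1037/219 = -1237/1625 + 1037/219 = 1414222/355875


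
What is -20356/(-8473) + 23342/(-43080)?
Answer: 339579857/182508420 ≈ 1.8606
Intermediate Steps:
-20356/(-8473) + 23342/(-43080) = -20356*(-1/8473) + 23342*(-1/43080) = 20356/8473 - 11671/21540 = 339579857/182508420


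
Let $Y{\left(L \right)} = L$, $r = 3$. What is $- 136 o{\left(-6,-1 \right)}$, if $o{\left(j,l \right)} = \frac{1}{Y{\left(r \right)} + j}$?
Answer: $\frac{136}{3} \approx 45.333$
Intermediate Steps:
$o{\left(j,l \right)} = \frac{1}{3 + j}$
$- 136 o{\left(-6,-1 \right)} = - \frac{136}{3 - 6} = - \frac{136}{-3} = \left(-136\right) \left(- \frac{1}{3}\right) = \frac{136}{3}$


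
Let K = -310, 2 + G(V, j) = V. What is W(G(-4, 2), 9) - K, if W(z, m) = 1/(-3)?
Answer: 929/3 ≈ 309.67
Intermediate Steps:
G(V, j) = -2 + V
W(z, m) = -⅓
W(G(-4, 2), 9) - K = -⅓ - 1*(-310) = -⅓ + 310 = 929/3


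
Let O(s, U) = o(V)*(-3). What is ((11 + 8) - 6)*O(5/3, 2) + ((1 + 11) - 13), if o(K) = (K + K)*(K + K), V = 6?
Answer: -5617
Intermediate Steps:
o(K) = 4*K² (o(K) = (2*K)*(2*K) = 4*K²)
O(s, U) = -432 (O(s, U) = (4*6²)*(-3) = (4*36)*(-3) = 144*(-3) = -432)
((11 + 8) - 6)*O(5/3, 2) + ((1 + 11) - 13) = ((11 + 8) - 6)*(-432) + ((1 + 11) - 13) = (19 - 6)*(-432) + (12 - 13) = 13*(-432) - 1 = -5616 - 1 = -5617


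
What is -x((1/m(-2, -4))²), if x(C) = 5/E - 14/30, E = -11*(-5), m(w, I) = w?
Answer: 62/165 ≈ 0.37576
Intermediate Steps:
E = 55
x(C) = -62/165 (x(C) = 5/55 - 14/30 = 5*(1/55) - 14*1/30 = 1/11 - 7/15 = -62/165)
-x((1/m(-2, -4))²) = -1*(-62/165) = 62/165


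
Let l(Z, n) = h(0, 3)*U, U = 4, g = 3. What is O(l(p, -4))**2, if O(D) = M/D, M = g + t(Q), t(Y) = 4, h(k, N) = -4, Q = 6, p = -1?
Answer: 49/256 ≈ 0.19141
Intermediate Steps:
l(Z, n) = -16 (l(Z, n) = -4*4 = -16)
M = 7 (M = 3 + 4 = 7)
O(D) = 7/D
O(l(p, -4))**2 = (7/(-16))**2 = (7*(-1/16))**2 = (-7/16)**2 = 49/256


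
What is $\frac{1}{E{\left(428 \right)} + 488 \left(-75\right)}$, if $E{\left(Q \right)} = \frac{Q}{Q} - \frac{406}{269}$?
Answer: $- \frac{269}{9845537} \approx -2.7322 \cdot 10^{-5}$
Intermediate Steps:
$E{\left(Q \right)} = - \frac{137}{269}$ ($E{\left(Q \right)} = 1 - \frac{406}{269} = - \frac{137}{269}$)
$\frac{1}{E{\left(428 \right)} + 488 \left(-75\right)} = \frac{1}{- \frac{137}{269} + 488 \left(-75\right)} = \frac{1}{- \frac{137}{269} - 36600} = \frac{1}{- \frac{9845537}{269}} = - \frac{269}{9845537}$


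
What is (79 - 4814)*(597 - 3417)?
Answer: 13352700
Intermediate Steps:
(79 - 4814)*(597 - 3417) = -4735*(-2820) = 13352700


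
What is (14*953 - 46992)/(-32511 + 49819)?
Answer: -16825/8654 ≈ -1.9442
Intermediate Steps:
(14*953 - 46992)/(-32511 + 49819) = (13342 - 46992)/17308 = -33650*1/17308 = -16825/8654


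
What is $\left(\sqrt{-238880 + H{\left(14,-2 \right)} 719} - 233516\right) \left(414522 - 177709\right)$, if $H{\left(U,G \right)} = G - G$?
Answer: $-55299624508 + 947252 i \sqrt{14930} \approx -5.53 \cdot 10^{10} + 1.1574 \cdot 10^{8} i$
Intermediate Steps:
$H{\left(U,G \right)} = 0$
$\left(\sqrt{-238880 + H{\left(14,-2 \right)} 719} - 233516\right) \left(414522 - 177709\right) = \left(\sqrt{-238880 + 0 \cdot 719} - 233516\right) \left(414522 - 177709\right) = \left(\sqrt{-238880 + 0} - 233516\right) 236813 = \left(\sqrt{-238880} - 233516\right) 236813 = \left(4 i \sqrt{14930} - 233516\right) 236813 = \left(-233516 + 4 i \sqrt{14930}\right) 236813 = -55299624508 + 947252 i \sqrt{14930}$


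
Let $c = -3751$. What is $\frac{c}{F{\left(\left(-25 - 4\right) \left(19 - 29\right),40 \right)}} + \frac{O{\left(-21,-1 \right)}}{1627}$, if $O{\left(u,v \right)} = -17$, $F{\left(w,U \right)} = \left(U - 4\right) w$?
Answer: $- \frac{6280357}{16985880} \approx -0.36974$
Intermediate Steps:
$F{\left(w,U \right)} = w \left(-4 + U\right)$ ($F{\left(w,U \right)} = \left(-4 + U\right) w = w \left(-4 + U\right)$)
$\frac{c}{F{\left(\left(-25 - 4\right) \left(19 - 29\right),40 \right)}} + \frac{O{\left(-21,-1 \right)}}{1627} = - \frac{3751}{\left(-25 - 4\right) \left(19 - 29\right) \left(-4 + 40\right)} - \frac{17}{1627} = - \frac{3751}{\left(-29\right) \left(-10\right) 36} - \frac{17}{1627} = - \frac{3751}{290 \cdot 36} - \frac{17}{1627} = - \frac{3751}{10440} - \frac{17}{1627} = - \frac{6280357}{16985880}$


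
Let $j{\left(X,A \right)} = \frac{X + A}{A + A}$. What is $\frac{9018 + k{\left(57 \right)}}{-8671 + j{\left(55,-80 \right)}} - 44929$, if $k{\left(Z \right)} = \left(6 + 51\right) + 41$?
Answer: $- \frac{12466606555}{277467} \approx -44930.0$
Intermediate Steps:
$j{\left(X,A \right)} = \frac{A + X}{2 A}$
$k{\left(Z \right)} = 98$ ($k{\left(Z \right)} = 57 + 41 = 98$)
$\frac{9018 + k{\left(57 \right)}}{-8671 + j{\left(55,-80 \right)}} - 44929 = \frac{9018 + 98}{-8671 + \frac{-80 + 55}{2 \left(-80\right)}} - 44929 = \frac{9116}{-8671 + \frac{1}{2} \left(- \frac{1}{80}\right) \left(-25\right)} - 44929 = \frac{9116}{-8671 + \frac{5}{32}} - 44929 = \frac{9116}{- \frac{277467}{32}} - 44929 = 9116 \left(- \frac{32}{277467}\right) - 44929 = - \frac{291712}{277467} - 44929 = - \frac{12466606555}{277467}$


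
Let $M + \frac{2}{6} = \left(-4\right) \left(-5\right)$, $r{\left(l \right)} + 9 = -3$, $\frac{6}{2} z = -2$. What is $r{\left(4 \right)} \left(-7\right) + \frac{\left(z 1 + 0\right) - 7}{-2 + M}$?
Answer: $\frac{4429}{53} \approx 83.566$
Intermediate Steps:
$z = - \frac{2}{3}$ ($z = \frac{1}{3} \left(-2\right) = - \frac{2}{3} \approx -0.66667$)
$r{\left(l \right)} = -12$ ($r{\left(l \right)} = -9 - 3 = -12$)
$M = \frac{59}{3}$ ($M = - \frac{1}{3} - -20 = - \frac{1}{3} + 20 = \frac{59}{3} \approx 19.667$)
$r{\left(4 \right)} \left(-7\right) + \frac{\left(z 1 + 0\right) - 7}{-2 + M} = \left(-12\right) \left(-7\right) + \frac{\left(\left(- \frac{2}{3}\right) 1 + 0\right) - 7}{-2 + \frac{59}{3}} = 84 + \frac{\left(- \frac{2}{3} + 0\right) - 7}{\frac{53}{3}} = 84 + \left(- \frac{2}{3} - 7\right) \frac{3}{53} = 84 - \frac{23}{53} = \frac{4429}{53}$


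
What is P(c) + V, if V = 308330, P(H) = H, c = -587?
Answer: 307743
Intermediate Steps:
P(c) + V = -587 + 308330 = 307743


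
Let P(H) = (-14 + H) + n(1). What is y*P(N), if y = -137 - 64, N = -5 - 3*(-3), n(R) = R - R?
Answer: 2010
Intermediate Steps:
n(R) = 0
N = 4 (N = -5 + 9 = 4)
P(H) = -14 + H (P(H) = (-14 + H) + 0 = -14 + H)
y = -201
y*P(N) = -201*(-14 + 4) = -201*(-10) = 2010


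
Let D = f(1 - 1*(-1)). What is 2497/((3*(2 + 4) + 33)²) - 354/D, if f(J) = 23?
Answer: -863323/59823 ≈ -14.431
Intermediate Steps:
D = 23
2497/((3*(2 + 4) + 33)²) - 354/D = 2497/((3*(2 + 4) + 33)²) - 354/23 = 2497/((3*6 + 33)²) - 354*1/23 = 2497/((18 + 33)²) - 354/23 = 2497/(51²) - 354/23 = 2497/2601 - 354/23 = -863323/59823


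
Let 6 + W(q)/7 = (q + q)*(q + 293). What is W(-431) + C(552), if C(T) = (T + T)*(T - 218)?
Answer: 1201386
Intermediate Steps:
W(q) = -42 + 14*q*(293 + q) (W(q) = -42 + 7*((q + q)*(q + 293)) = -42 + 7*((2*q)*(293 + q)) = -42 + 7*(2*q*(293 + q)) = -42 + 14*q*(293 + q))
C(T) = 2*T*(-218 + T) (C(T) = (2*T)*(-218 + T) = 2*T*(-218 + T))
W(-431) + C(552) = (-42 + 14*(-431)**2 + 4102*(-431)) + 2*552*(-218 + 552) = (-42 + 14*185761 - 1767962) + 2*552*334 = (-42 + 2600654 - 1767962) + 368736 = 832650 + 368736 = 1201386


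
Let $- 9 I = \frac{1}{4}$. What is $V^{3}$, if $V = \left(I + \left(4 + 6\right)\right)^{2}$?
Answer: $\frac{2140753641621841}{2176782336} \approx 9.8345 \cdot 10^{5}$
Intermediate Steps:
$I = - \frac{1}{36}$ ($I = - \frac{1}{9 \cdot 4} = \left(- \frac{1}{9}\right) \frac{1}{4} = - \frac{1}{36} \approx -0.027778$)
$V = \frac{128881}{1296}$ ($V = \left(- \frac{1}{36} + \left(4 + 6\right)\right)^{2} = \left(- \frac{1}{36} + 10\right)^{2} = \left(\frac{359}{36}\right)^{2} = \frac{128881}{1296} \approx 99.445$)
$V^{3} = \left(\frac{128881}{1296}\right)^{3} = \frac{2140753641621841}{2176782336}$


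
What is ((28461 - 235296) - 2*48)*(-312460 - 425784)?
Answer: 152765569164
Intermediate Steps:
((28461 - 235296) - 2*48)*(-312460 - 425784) = (-206835 - 96)*(-738244) = -206931*(-738244) = 152765569164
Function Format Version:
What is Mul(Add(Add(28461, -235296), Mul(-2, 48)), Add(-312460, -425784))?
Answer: 152765569164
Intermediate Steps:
Mul(Add(Add(28461, -235296), Mul(-2, 48)), Add(-312460, -425784)) = Mul(Add(-206835, -96), -738244) = Mul(-206931, -738244) = 152765569164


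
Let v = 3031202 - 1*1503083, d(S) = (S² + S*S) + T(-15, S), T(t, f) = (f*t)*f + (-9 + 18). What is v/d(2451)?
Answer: -56597/2892452 ≈ -0.019567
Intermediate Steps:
T(t, f) = 9 + t*f² (T(t, f) = t*f² + 9 = 9 + t*f²)
d(S) = 9 - 13*S² (d(S) = (S² + S*S) + (9 - 15*S²) = (S² + S²) + (9 - 15*S²) = 2*S² + (9 - 15*S²) = 9 - 13*S²)
v = 1528119 (v = 3031202 - 1503083 = 1528119)
v/d(2451) = 1528119/(9 - 13*2451²) = 1528119/(9 - 13*6007401) = 1528119/(9 - 78096213) = 1528119/(-78096204) = 1528119*(-1/78096204) = -56597/2892452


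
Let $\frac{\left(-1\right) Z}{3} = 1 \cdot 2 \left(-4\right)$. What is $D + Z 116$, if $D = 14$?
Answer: $2798$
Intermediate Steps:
$Z = 24$ ($Z = - 3 \cdot 1 \cdot 2 \left(-4\right) = - 3 \cdot 2 \left(-4\right) = \left(-3\right) \left(-8\right) = 24$)
$D + Z 116 = 14 + 24 \cdot 116 = 14 + 2784 = 2798$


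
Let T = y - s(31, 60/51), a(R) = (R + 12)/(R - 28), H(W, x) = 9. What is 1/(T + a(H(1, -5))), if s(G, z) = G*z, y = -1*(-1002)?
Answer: 323/311509 ≈ 0.0010369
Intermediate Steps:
a(R) = (12 + R)/(-28 + R)
y = 1002
T = 16414/17 (T = 1002 - 31*60/51 = 1002 - 31*60*(1/51) = 1002 - 31*20/17 = 1002 - 1*620/17 = 1002 - 620/17 = 16414/17 ≈ 965.53)
1/(T + a(H(1, -5))) = 1/(16414/17 + (12 + 9)/(-28 + 9)) = 1/(16414/17 + 21/(-19)) = 1/(16414/17 - 1/19*21) = 1/(16414/17 - 21/19) = 1/(311509/323) = 323/311509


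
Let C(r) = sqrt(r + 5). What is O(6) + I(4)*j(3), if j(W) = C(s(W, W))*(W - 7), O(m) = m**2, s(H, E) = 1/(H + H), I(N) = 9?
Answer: 36 - 6*sqrt(186) ≈ -45.829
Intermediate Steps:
s(H, E) = 1/(2*H)
C(r) = sqrt(5 + r)
j(W) = sqrt(5 + 1/(2*W))*(-7 + W) (j(W) = sqrt(5 + 1/(2*W))*(W - 7) = sqrt(5 + 1/(2*W))*(-7 + W))
O(6) + I(4)*j(3) = 6**2 + 9*(sqrt(2)*sqrt((1 + 10*3)/3)*(-7 + 3)/2) = 36 + 9*((1/2)*sqrt(2)*sqrt((1 + 30)/3)*(-4)) = 36 + 9*((1/2)*sqrt(2)*sqrt((1/3)*31)*(-4)) = 36 + 9*((1/2)*sqrt(2)*sqrt(31/3)*(-4)) = 36 + 9*((1/2)*sqrt(2)*(sqrt(93)/3)*(-4)) = 36 + 9*(-2*sqrt(186)/3) = 36 - 6*sqrt(186)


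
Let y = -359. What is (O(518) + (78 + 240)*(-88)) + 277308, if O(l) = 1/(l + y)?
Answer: 39642517/159 ≈ 2.4932e+5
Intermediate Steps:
O(l) = 1/(-359 + l) (O(l) = 1/(l - 359) = 1/(-359 + l))
(O(518) + (78 + 240)*(-88)) + 277308 = (1/(-359 + 518) + (78 + 240)*(-88)) + 277308 = (1/159 + 318*(-88)) + 277308 = (1/159 - 27984) + 277308 = -4449455/159 + 277308 = 39642517/159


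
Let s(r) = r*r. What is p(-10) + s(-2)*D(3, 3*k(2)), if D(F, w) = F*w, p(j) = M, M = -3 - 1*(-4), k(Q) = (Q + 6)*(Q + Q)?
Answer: 1153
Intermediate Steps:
k(Q) = 2*Q*(6 + Q) (k(Q) = (6 + Q)*(2*Q) = 2*Q*(6 + Q))
M = 1 (M = -3 + 4 = 1)
s(r) = r**2
p(j) = 1
p(-10) + s(-2)*D(3, 3*k(2)) = 1 + (-2)**2*(3*(3*(2*2*(6 + 2)))) = 1 + 4*(3*(3*(2*2*8))) = 1 + 4*(3*(3*32)) = 1 + 4*(3*96) = 1 + 4*288 = 1 + 1152 = 1153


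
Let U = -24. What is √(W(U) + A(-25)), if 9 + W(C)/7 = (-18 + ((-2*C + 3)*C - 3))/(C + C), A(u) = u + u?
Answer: √1097/4 ≈ 8.2802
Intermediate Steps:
A(u) = 2*u
W(C) = -63 + 7*(-21 + C*(3 - 2*C))/(2*C) (W(C) = -63 + 7*((-18 + ((-2*C + 3)*C - 3))/(C + C)) = -63 + 7*((-18 + ((3 - 2*C)*C - 3))/((2*C))) = -63 + 7*((-18 + (C*(3 - 2*C) - 3))*(1/(2*C))) = -63 + 7*((-18 + (-3 + C*(3 - 2*C)))*(1/(2*C))) = -63 + 7*((-21 + C*(3 - 2*C))*(1/(2*C))) = -63 + 7*((-21 + C*(3 - 2*C))/(2*C)) = -63 + 7*(-21 + C*(3 - 2*C))/(2*C))
√(W(U) + A(-25)) = √((-105/2 - 7*(-24) - 147/2/(-24)) + 2*(-25)) = √((-105/2 + 168 - 147/2*(-1/24)) - 50) = √((-105/2 + 168 + 49/16) - 50) = √(1897/16 - 50) = √(1097/16) = √1097/4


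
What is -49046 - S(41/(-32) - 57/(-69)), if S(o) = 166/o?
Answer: -16308234/335 ≈ -48681.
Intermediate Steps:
-49046 - S(41/(-32) - 57/(-69)) = -49046 - 166/(41/(-32) - 57/(-69)) = -49046 - 166/(41*(-1/32) - 57*(-1/69)) = -49046 - 166/(-41/32 + 19/23) = -49046 - 166/(-335/736) = -49046 - 166*(-736)/335 = -49046 - 1*(-122176/335) = -49046 + 122176/335 = -16308234/335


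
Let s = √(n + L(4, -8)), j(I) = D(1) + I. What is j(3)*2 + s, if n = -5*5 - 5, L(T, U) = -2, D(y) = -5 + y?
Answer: -2 + 4*I*√2 ≈ -2.0 + 5.6569*I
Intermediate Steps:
n = -30 (n = -25 - 5 = -30)
j(I) = -4 + I (j(I) = (-5 + 1) + I = -4 + I)
s = 4*I*√2 (s = √(-30 - 2) = √(-32) = 4*I*√2 ≈ 5.6569*I)
j(3)*2 + s = (-4 + 3)*2 + 4*I*√2 = -1*2 + 4*I*√2 = -2 + 4*I*√2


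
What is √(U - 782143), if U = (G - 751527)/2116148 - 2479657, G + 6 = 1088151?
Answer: 19*I*√10115379724846094/1058074 ≈ 1806.0*I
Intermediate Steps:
G = 1088145 (G = -6 + 1088151 = 1088145)
U = -2623660432309/1058074 (U = (1088145 - 751527)/2116148 - 2479657 = 336618*(1/2116148) - 2479657 = 168309/1058074 - 2479657 = -2623660432309/1058074 ≈ -2.4797e+6)
√(U - 782143) = √(-2623660432309/1058074 - 782143) = √(-3451225604891/1058074) = 19*I*√10115379724846094/1058074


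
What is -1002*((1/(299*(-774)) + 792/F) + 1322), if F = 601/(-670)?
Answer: -10198548906877/23181171 ≈ -4.3995e+5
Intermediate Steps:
F = -601/670 (F = 601*(-1/670) = -601/670 ≈ -0.89701)
-1002*((1/(299*(-774)) + 792/F) + 1322) = -1002*((1/(299*(-774)) + 792/(-601/670)) + 1322) = -1002*(((1/299)*(-1/774) + 792*(-670/601)) + 1322) = -1002*((-1/231426 - 530640/601) + 1322) = -1002*(-122803893241/139087026 + 1322) = -1002*61069155131/139087026 = -10198548906877/23181171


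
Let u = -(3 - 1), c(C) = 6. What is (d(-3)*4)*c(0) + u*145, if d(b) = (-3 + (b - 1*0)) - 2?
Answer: -482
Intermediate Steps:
d(b) = -5 + b (d(b) = (-3 + (b + 0)) - 2 = (-3 + b) - 2 = -5 + b)
u = -2 (u = -1*2 = -2)
(d(-3)*4)*c(0) + u*145 = ((-5 - 3)*4)*6 - 2*145 = -8*4*6 - 290 = -32*6 - 290 = -192 - 290 = -482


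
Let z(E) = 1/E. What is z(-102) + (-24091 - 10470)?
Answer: -3525223/102 ≈ -34561.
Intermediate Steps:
z(-102) + (-24091 - 10470) = 1/(-102) + (-24091 - 10470) = -1/102 - 34561 = -3525223/102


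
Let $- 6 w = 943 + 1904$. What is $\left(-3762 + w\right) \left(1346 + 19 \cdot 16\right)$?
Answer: $-6990225$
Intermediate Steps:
$w = - \frac{949}{2}$ ($w = - \frac{943 + 1904}{6} = \left(- \frac{1}{6}\right) 2847 = - \frac{949}{2} \approx -474.5$)
$\left(-3762 + w\right) \left(1346 + 19 \cdot 16\right) = \left(-3762 - \frac{949}{2}\right) \left(1346 + 19 \cdot 16\right) = - \frac{8473 \left(1346 + 304\right)}{2} = \left(- \frac{8473}{2}\right) 1650 = -6990225$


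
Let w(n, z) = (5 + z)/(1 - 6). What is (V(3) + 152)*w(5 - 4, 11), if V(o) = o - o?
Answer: -2432/5 ≈ -486.40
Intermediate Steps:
w(n, z) = -1 - z/5 (w(n, z) = (5 + z)/(-5) = (5 + z)*(-1/5) = -1 - z/5)
V(o) = 0
(V(3) + 152)*w(5 - 4, 11) = (0 + 152)*(-1 - 1/5*11) = 152*(-1 - 11/5) = 152*(-16/5) = -2432/5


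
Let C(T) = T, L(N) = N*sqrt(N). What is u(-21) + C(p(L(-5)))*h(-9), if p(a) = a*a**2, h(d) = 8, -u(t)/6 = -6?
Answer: 36 + 5000*I*sqrt(5) ≈ 36.0 + 11180.0*I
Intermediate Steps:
u(t) = 36 (u(t) = -6*(-6) = 36)
L(N) = N**(3/2)
p(a) = a**3
u(-21) + C(p(L(-5)))*h(-9) = 36 + ((-5)**(3/2))**3*8 = 36 + (-5*I*sqrt(5))**3*8 = 36 + (625*I*sqrt(5))*8 = 36 + 5000*I*sqrt(5)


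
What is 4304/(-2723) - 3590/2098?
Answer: -9402681/2856427 ≈ -3.2918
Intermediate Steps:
4304/(-2723) - 3590/2098 = 4304*(-1/2723) - 3590*1/2098 = -4304/2723 - 1795/1049 = -9402681/2856427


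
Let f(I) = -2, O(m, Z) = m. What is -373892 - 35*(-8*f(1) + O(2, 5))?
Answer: -374522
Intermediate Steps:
-373892 - 35*(-8*f(1) + O(2, 5)) = -373892 - 35*(-8*(-2) + 2) = -373892 - 35*(16 + 2) = -373892 - 35*18 = -373892 - 630 = -374522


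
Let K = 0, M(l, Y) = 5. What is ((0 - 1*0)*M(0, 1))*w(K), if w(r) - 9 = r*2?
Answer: 0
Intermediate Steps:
w(r) = 9 + 2*r (w(r) = 9 + r*2 = 9 + 2*r)
((0 - 1*0)*M(0, 1))*w(K) = ((0 - 1*0)*5)*(9 + 2*0) = ((0 + 0)*5)*(9 + 0) = (0*5)*9 = 0*9 = 0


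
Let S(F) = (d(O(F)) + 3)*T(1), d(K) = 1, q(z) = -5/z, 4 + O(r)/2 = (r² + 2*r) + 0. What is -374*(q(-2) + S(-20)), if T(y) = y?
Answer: -2431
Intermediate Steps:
O(r) = -8 + 2*r² + 4*r (O(r) = -8 + 2*((r² + 2*r) + 0) = -8 + 2*(r² + 2*r) = -8 + (2*r² + 4*r) = -8 + 2*r² + 4*r)
S(F) = 4 (S(F) = (1 + 3)*1 = 4*1 = 4)
-374*(q(-2) + S(-20)) = -374*(-5/(-2) + 4) = -374*(-5*(-½) + 4) = -374*(5/2 + 4) = -374*13/2 = -2431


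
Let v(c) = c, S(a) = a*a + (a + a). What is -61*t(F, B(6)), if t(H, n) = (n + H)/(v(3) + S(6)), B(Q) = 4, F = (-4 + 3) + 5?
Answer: -488/51 ≈ -9.5686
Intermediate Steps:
F = 4 (F = -1 + 5 = 4)
S(a) = a**2 + 2*a
t(H, n) = H/51 + n/51 (t(H, n) = (n + H)/(3 + 6*(2 + 6)) = (H + n)/(3 + 6*8) = (H + n)/(3 + 48) = (H + n)/51 = (H + n)*(1/51) = H/51 + n/51)
-61*t(F, B(6)) = -61*((1/51)*4 + (1/51)*4) = -61*(4/51 + 4/51) = -61*8/51 = -488/51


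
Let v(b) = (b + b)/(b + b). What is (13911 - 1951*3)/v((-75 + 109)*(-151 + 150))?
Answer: 8058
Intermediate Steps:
v(b) = 1 (v(b) = (2*b)/((2*b)) = (2*b)*(1/(2*b)) = 1)
(13911 - 1951*3)/v((-75 + 109)*(-151 + 150)) = (13911 - 1951*3)/1 = (13911 - 1*5853)*1 = (13911 - 5853)*1 = 8058*1 = 8058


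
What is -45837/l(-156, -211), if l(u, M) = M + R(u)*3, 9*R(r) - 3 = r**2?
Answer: -5093/878 ≈ -5.8007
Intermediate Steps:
R(r) = 1/3 + r**2/9
l(u, M) = 1 + M + u**2/3 (l(u, M) = M + (1/3 + u**2/9)*3 = M + (1 + u**2/3) = 1 + M + u**2/3)
-45837/l(-156, -211) = -45837/(1 - 211 + (1/3)*(-156)**2) = -45837/(1 - 211 + (1/3)*24336) = -45837/(1 - 211 + 8112) = -45837/7902 = -45837*1/7902 = -5093/878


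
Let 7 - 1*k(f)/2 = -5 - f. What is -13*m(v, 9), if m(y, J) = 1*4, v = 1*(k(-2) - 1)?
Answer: -52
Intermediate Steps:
k(f) = 24 + 2*f (k(f) = 14 - 2*(-5 - f) = 14 + (10 + 2*f) = 24 + 2*f)
v = 19 (v = 1*((24 + 2*(-2)) - 1) = 1*((24 - 4) - 1) = 1*(20 - 1) = 1*19 = 19)
m(y, J) = 4
-13*m(v, 9) = -13*4 = -52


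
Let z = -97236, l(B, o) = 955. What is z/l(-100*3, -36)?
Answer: -97236/955 ≈ -101.82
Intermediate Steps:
z/l(-100*3, -36) = -97236/955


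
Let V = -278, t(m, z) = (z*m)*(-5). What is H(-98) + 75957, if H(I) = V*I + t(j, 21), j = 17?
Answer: 101416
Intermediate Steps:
t(m, z) = -5*m*z (t(m, z) = (m*z)*(-5) = -5*m*z)
H(I) = -1785 - 278*I (H(I) = -278*I - 5*17*21 = -278*I - 1785 = -1785 - 278*I)
H(-98) + 75957 = (-1785 - 278*(-98)) + 75957 = (-1785 + 27244) + 75957 = 25459 + 75957 = 101416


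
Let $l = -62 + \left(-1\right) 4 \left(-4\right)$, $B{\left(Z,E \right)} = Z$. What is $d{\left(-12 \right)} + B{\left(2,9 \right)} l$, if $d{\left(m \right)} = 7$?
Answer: $-85$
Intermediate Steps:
$l = -46$ ($l = -62 - -16 = -62 + 16 = -46$)
$d{\left(-12 \right)} + B{\left(2,9 \right)} l = 7 + 2 \left(-46\right) = 7 - 92 = -85$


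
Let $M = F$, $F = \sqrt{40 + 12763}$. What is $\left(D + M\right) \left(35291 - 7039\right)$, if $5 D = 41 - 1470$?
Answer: $- \frac{40372108}{5} + 28252 \sqrt{12803} \approx -4.8777 \cdot 10^{6}$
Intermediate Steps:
$F = \sqrt{12803} \approx 113.15$
$D = - \frac{1429}{5}$ ($D = \frac{41 - 1470}{5} = \frac{1}{5} \left(-1429\right) = - \frac{1429}{5} \approx -285.8$)
$M = \sqrt{12803} \approx 113.15$
$\left(D + M\right) \left(35291 - 7039\right) = \left(- \frac{1429}{5} + \sqrt{12803}\right) \left(35291 - 7039\right) = \left(- \frac{1429}{5} + \sqrt{12803}\right) 28252 = - \frac{40372108}{5} + 28252 \sqrt{12803}$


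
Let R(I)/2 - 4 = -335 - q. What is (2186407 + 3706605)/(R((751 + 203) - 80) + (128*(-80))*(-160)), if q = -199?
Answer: 1473253/409534 ≈ 3.5974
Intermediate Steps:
R(I) = -264 (R(I) = 8 + 2*(-335 - 1*(-199)) = 8 + 2*(-335 + 199) = 8 + 2*(-136) = 8 - 272 = -264)
(2186407 + 3706605)/(R((751 + 203) - 80) + (128*(-80))*(-160)) = (2186407 + 3706605)/(-264 + (128*(-80))*(-160)) = 5893012/(-264 - 10240*(-160)) = 5893012/(-264 + 1638400) = 5893012/1638136 = 5893012*(1/1638136) = 1473253/409534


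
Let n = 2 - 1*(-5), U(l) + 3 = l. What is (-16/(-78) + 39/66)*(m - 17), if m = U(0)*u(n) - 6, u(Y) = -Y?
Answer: -683/429 ≈ -1.5921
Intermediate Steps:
U(l) = -3 + l
n = 7 (n = 2 + 5 = 7)
m = 15 (m = (-3 + 0)*(-1*7) - 6 = -3*(-7) - 6 = 21 - 6 = 15)
(-16/(-78) + 39/66)*(m - 17) = (-16/(-78) + 39/66)*(15 - 17) = (-16*(-1/78) + 39*(1/66))*(-2) = (8/39 + 13/22)*(-2) = (683/858)*(-2) = -683/429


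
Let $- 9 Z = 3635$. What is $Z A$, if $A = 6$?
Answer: $- \frac{7270}{3} \approx -2423.3$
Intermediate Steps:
$Z = - \frac{3635}{9}$ ($Z = \left(- \frac{1}{9}\right) 3635 = - \frac{3635}{9} \approx -403.89$)
$Z A = \left(- \frac{3635}{9}\right) 6 = - \frac{7270}{3}$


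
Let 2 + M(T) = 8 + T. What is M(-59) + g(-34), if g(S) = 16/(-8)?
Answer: -55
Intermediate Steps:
g(S) = -2 (g(S) = 16*(-1/8) = -2)
M(T) = 6 + T (M(T) = -2 + (8 + T) = 6 + T)
M(-59) + g(-34) = (6 - 59) - 2 = -53 - 2 = -55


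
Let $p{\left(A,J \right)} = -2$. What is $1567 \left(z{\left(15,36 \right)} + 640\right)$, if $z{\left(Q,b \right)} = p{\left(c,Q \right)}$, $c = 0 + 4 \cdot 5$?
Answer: $999746$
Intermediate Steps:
$c = 20$ ($c = 0 + 20 = 20$)
$z{\left(Q,b \right)} = -2$
$1567 \left(z{\left(15,36 \right)} + 640\right) = 1567 \left(-2 + 640\right) = 1567 \cdot 638 = 999746$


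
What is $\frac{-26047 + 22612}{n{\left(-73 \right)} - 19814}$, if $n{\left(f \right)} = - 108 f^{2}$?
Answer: $\frac{3435}{595346} \approx 0.0057698$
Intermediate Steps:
$\frac{-26047 + 22612}{n{\left(-73 \right)} - 19814} = \frac{-26047 + 22612}{- 108 \left(-73\right)^{2} - 19814} = - \frac{3435}{\left(-108\right) 5329 - 19814} = - \frac{3435}{-575532 - 19814} = - \frac{3435}{-595346} = \left(-3435\right) \left(- \frac{1}{595346}\right) = \frac{3435}{595346}$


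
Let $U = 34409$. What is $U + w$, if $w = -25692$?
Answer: $8717$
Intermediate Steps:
$U + w = 34409 - 25692 = 8717$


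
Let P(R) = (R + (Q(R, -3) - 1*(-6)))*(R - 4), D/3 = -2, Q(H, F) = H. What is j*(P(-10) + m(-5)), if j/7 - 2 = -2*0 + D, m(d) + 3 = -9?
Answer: -5152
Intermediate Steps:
D = -6 (D = 3*(-2) = -6)
m(d) = -12 (m(d) = -3 - 9 = -12)
P(R) = (-4 + R)*(6 + 2*R) (P(R) = (R + (R - 1*(-6)))*(R - 4) = (R + (R + 6))*(-4 + R) = (R + (6 + R))*(-4 + R) = (6 + 2*R)*(-4 + R) = (-4 + R)*(6 + 2*R))
j = -28 (j = 14 + 7*(-2*0 - 6) = 14 + 7*(0 - 6) = 14 + 7*(-6) = 14 - 42 = -28)
j*(P(-10) + m(-5)) = -28*((-24 - 2*(-10) + 2*(-10)²) - 12) = -28*((-24 + 20 + 2*100) - 12) = -28*((-24 + 20 + 200) - 12) = -28*(196 - 12) = -28*184 = -5152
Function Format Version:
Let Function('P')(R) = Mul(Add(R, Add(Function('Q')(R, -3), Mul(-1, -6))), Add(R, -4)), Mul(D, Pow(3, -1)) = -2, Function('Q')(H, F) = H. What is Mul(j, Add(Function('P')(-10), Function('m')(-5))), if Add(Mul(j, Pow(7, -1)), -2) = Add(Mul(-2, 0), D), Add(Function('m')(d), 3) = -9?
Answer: -5152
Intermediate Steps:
D = -6 (D = Mul(3, -2) = -6)
Function('m')(d) = -12 (Function('m')(d) = Add(-3, -9) = -12)
Function('P')(R) = Mul(Add(-4, R), Add(6, Mul(2, R))) (Function('P')(R) = Mul(Add(R, Add(R, Mul(-1, -6))), Add(R, -4)) = Mul(Add(R, Add(R, 6)), Add(-4, R)) = Mul(Add(R, Add(6, R)), Add(-4, R)) = Mul(Add(6, Mul(2, R)), Add(-4, R)) = Mul(Add(-4, R), Add(6, Mul(2, R))))
j = -28 (j = Add(14, Mul(7, Add(Mul(-2, 0), -6))) = Add(14, Mul(7, Add(0, -6))) = Add(14, Mul(7, -6)) = Add(14, -42) = -28)
Mul(j, Add(Function('P')(-10), Function('m')(-5))) = Mul(-28, Add(Add(-24, Mul(-2, -10), Mul(2, Pow(-10, 2))), -12)) = Mul(-28, Add(Add(-24, 20, Mul(2, 100)), -12)) = Mul(-28, Add(Add(-24, 20, 200), -12)) = Mul(-28, Add(196, -12)) = Mul(-28, 184) = -5152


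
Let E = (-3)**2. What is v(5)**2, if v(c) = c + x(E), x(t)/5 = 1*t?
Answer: 2500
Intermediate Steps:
E = 9
x(t) = 5*t (x(t) = 5*(1*t) = 5*t)
v(c) = 45 + c (v(c) = c + 5*9 = c + 45 = 45 + c)
v(5)**2 = (45 + 5)**2 = 50**2 = 2500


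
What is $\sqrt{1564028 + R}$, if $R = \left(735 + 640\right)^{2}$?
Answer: $\sqrt{3454653} \approx 1858.7$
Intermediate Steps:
$R = 1890625$ ($R = 1375^{2} = 1890625$)
$\sqrt{1564028 + R} = \sqrt{1564028 + 1890625} = \sqrt{3454653}$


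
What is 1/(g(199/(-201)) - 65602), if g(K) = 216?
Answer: -1/65386 ≈ -1.5294e-5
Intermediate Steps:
1/(g(199/(-201)) - 65602) = 1/(216 - 65602) = 1/(-65386) = -1/65386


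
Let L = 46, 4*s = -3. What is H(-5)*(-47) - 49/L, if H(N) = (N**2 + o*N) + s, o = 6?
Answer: 24765/92 ≈ 269.18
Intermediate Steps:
s = -3/4 (s = (1/4)*(-3) = -3/4 ≈ -0.75000)
H(N) = -3/4 + N**2 + 6*N (H(N) = (N**2 + 6*N) - 3/4 = -3/4 + N**2 + 6*N)
H(-5)*(-47) - 49/L = (-3/4 + (-5)**2 + 6*(-5))*(-47) - 49/46 = (-3/4 + 25 - 30)*(-47) - 49*1/46 = -23/4*(-47) - 49/46 = 1081/4 - 49/46 = 24765/92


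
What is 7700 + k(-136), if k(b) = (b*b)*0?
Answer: 7700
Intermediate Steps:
k(b) = 0 (k(b) = b**2*0 = 0)
7700 + k(-136) = 7700 + 0 = 7700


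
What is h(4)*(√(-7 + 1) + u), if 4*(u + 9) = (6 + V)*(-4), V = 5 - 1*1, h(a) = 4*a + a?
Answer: -380 + 20*I*√6 ≈ -380.0 + 48.99*I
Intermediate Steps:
h(a) = 5*a
V = 4 (V = 5 - 1 = 4)
u = -19 (u = -9 + ((6 + 4)*(-4))/4 = -9 + (10*(-4))/4 = -9 + (¼)*(-40) = -9 - 10 = -19)
h(4)*(√(-7 + 1) + u) = (5*4)*(√(-7 + 1) - 19) = 20*(√(-6) - 19) = 20*(I*√6 - 19) = 20*(-19 + I*√6) = -380 + 20*I*√6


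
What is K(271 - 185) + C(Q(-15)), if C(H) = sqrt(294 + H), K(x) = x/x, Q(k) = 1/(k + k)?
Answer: 1 + sqrt(264570)/30 ≈ 18.145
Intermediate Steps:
Q(k) = 1/(2*k)
K(x) = 1
K(271 - 185) + C(Q(-15)) = 1 + sqrt(294 + (1/2)/(-15)) = 1 + sqrt(294 + (1/2)*(-1/15)) = 1 + sqrt(294 - 1/30) = 1 + sqrt(8819/30) = 1 + sqrt(264570)/30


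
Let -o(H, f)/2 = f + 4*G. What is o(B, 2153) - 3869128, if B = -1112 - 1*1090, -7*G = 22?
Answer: -27113862/7 ≈ -3.8734e+6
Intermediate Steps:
G = -22/7 (G = -⅐*22 = -22/7 ≈ -3.1429)
B = -2202 (B = -1112 - 1090 = -2202)
o(H, f) = 176/7 - 2*f (o(H, f) = -2*(f + 4*(-22/7)) = -2*(f - 88/7) = -2*(-88/7 + f) = 176/7 - 2*f)
o(B, 2153) - 3869128 = (176/7 - 2*2153) - 3869128 = (176/7 - 4306) - 3869128 = -29966/7 - 3869128 = -27113862/7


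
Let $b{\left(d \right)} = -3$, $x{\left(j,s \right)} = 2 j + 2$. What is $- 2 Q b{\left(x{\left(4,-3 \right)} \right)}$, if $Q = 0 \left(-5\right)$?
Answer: $0$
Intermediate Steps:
$x{\left(j,s \right)} = 2 + 2 j$
$Q = 0$
$- 2 Q b{\left(x{\left(4,-3 \right)} \right)} = \left(-2\right) 0 \left(-3\right) = 0 \left(-3\right) = 0$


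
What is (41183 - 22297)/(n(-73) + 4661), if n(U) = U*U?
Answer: 9443/4995 ≈ 1.8905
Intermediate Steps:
n(U) = U**2
(41183 - 22297)/(n(-73) + 4661) = (41183 - 22297)/((-73)**2 + 4661) = 18886/(5329 + 4661) = 18886/9990 = 18886*(1/9990) = 9443/4995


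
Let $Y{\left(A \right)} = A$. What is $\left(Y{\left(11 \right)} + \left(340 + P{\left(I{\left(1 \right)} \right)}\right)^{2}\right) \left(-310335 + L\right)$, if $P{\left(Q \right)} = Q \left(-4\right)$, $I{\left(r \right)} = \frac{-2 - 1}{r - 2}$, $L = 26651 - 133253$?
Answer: $-44860336515$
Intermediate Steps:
$L = -106602$
$I{\left(r \right)} = - \frac{3}{-2 + r}$
$P{\left(Q \right)} = - 4 Q$
$\left(Y{\left(11 \right)} + \left(340 + P{\left(I{\left(1 \right)} \right)}\right)^{2}\right) \left(-310335 + L\right) = \left(11 + \left(340 - 4 \left(- \frac{3}{-2 + 1}\right)\right)^{2}\right) \left(-310335 - 106602\right) = \left(11 + \left(340 - 4 \left(- \frac{3}{-1}\right)\right)^{2}\right) \left(-416937\right) = \left(11 + \left(340 - 4 \left(\left(-3\right) \left(-1\right)\right)\right)^{2}\right) \left(-416937\right) = \left(11 + \left(340 - 12\right)^{2}\right) \left(-416937\right) = \left(11 + 328^{2}\right) \left(-416937\right) = \left(11 + 107584\right) \left(-416937\right) = 107595 \left(-416937\right) = -44860336515$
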